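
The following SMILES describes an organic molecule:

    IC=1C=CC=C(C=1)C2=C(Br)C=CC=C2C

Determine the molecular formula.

C13H10BrI

Walk through each heavy atom and fill implicit hydrogens from standard valence (C 4, N 3, O 2, S 2, halogen 1):
  atom 1: I (halogen, monovalent) → 0 H
  atom 2: C, bond orders sum to 4 (valence 4) → 0 H
  atom 3: C, bond orders sum to 3 (valence 4) → 1 H
  atom 4: C, bond orders sum to 3 (valence 4) → 1 H
  atom 5: C, bond orders sum to 3 (valence 4) → 1 H
  atom 6: C, bond orders sum to 4 (valence 4) → 0 H
  atom 7: C, bond orders sum to 3 (valence 4) → 1 H
  atom 8: C, bond orders sum to 4 (valence 4) → 0 H
  atom 9: C, bond orders sum to 4 (valence 4) → 0 H
  atom 10: Br (halogen, monovalent) → 0 H
  atom 11: C, bond orders sum to 3 (valence 4) → 1 H
  atom 12: C, bond orders sum to 3 (valence 4) → 1 H
  atom 13: C, bond orders sum to 3 (valence 4) → 1 H
  atom 14: C, bond orders sum to 4 (valence 4) → 0 H
  atom 15: C, bond orders sum to 1 (valence 4) → 3 H
Totals → C:13, H:10, Br:1, I:1.
In Hill order: C13H10BrI.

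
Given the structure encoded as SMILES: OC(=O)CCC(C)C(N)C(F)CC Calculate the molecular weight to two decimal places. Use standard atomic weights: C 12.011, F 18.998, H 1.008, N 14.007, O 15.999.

191.25 g/mol

First, the molecular formula is C9H18FNO2 (counting implicit H from valence).
  C: 9 × 12.011 = 108.099
  F: 1 × 18.998 = 18.998
  H: 18 × 1.008 = 18.144
  N: 1 × 14.007 = 14.007
  O: 2 × 15.999 = 31.998
Sum: 9×12.011 + 1×18.998 + 18×1.008 + 1×14.007 + 2×15.999 = 191.246 → 191.25 g/mol.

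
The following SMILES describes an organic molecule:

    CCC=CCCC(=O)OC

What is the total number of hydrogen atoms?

14

Walk through each heavy atom and fill implicit hydrogens from standard valence (C 4, N 3, O 2, S 2, halogen 1):
  atom 1: C, bond orders sum to 1 (valence 4) → 3 H
  atom 2: C, bond orders sum to 2 (valence 4) → 2 H
  atom 3: C, bond orders sum to 3 (valence 4) → 1 H
  atom 4: C, bond orders sum to 3 (valence 4) → 1 H
  atom 5: C, bond orders sum to 2 (valence 4) → 2 H
  atom 6: C, bond orders sum to 2 (valence 4) → 2 H
  atom 7: C, bond orders sum to 4 (valence 4) → 0 H
  atom 8: O, bond orders sum to 2 (valence 2) → 0 H
  atom 9: O, bond orders sum to 2 (valence 2) → 0 H
  atom 10: C, bond orders sum to 1 (valence 4) → 3 H
Total hydrogens: 14.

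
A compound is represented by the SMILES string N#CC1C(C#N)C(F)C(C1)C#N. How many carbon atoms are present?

8

Count every carbon token in the SMILES (each C, including those in ring-closure positions and inside branches).
Carbon count: 8.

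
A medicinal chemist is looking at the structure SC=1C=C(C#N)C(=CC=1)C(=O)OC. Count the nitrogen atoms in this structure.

1

Scan the SMILES for N atoms (remember two-letter symbols like Cl and Br are single atoms).
Nitrogen count: 1.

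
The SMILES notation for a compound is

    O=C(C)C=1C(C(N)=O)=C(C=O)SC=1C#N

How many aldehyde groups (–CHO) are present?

1

The aldehyde motif appears at heavy-atom position 10 in the SMILES.
Other groups present: 1 amide, 1 ketone, 1 nitrile.
Aldehyde count: 1.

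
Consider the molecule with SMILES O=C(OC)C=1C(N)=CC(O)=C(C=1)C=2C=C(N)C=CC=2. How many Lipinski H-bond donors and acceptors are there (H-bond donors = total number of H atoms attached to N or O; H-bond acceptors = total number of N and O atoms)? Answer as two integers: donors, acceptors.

Donors: find every N or O and count the H atoms it carries.
  atom 1 (O): bond orders sum to 2 → 0 H
  atom 3 (O): bond orders sum to 2 → 0 H
  atom 7 (N): bond orders sum to 1 → 2 H
  atom 10 (O): bond orders sum to 1 → 1 H
  atom 16 (N): bond orders sum to 1 → 2 H
Lipinski HBD = 5.
Acceptors: N atoms = 2, O atoms = 3 → HBA = 5.

5, 5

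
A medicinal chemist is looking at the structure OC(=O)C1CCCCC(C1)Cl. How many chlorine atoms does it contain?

1

Scan the SMILES for Cl atoms (remember two-letter symbols like Cl and Br are single atoms).
Chlorine count: 1.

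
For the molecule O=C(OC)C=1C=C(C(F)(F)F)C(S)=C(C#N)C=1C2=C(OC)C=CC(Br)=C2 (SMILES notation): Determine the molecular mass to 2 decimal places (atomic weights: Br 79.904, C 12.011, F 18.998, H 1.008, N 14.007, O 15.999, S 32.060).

446.24 g/mol

First, the molecular formula is C17H11BrF3NO3S (counting implicit H from valence).
  Br: 1 × 79.904 = 79.904
  C: 17 × 12.011 = 204.187
  F: 3 × 18.998 = 56.994
  H: 11 × 1.008 = 11.088
  N: 1 × 14.007 = 14.007
  O: 3 × 15.999 = 47.997
  S: 1 × 32.060 = 32.060
Sum: 1×79.904 + 17×12.011 + 3×18.998 + 11×1.008 + 1×14.007 + 3×15.999 + 1×32.060 = 446.237 → 446.24 g/mol.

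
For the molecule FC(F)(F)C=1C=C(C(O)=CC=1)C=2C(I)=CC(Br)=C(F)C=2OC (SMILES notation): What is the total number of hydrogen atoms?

Walk through each heavy atom and fill implicit hydrogens from standard valence (C 4, N 3, O 2, S 2, halogen 1):
  atom 1: F (halogen, monovalent) → 0 H
  atom 2: C, bond orders sum to 4 (valence 4) → 0 H
  atom 3: F (halogen, monovalent) → 0 H
  atom 4: F (halogen, monovalent) → 0 H
  atom 5: C, bond orders sum to 4 (valence 4) → 0 H
  atom 6: C, bond orders sum to 3 (valence 4) → 1 H
  atom 7: C, bond orders sum to 4 (valence 4) → 0 H
  atom 8: C, bond orders sum to 4 (valence 4) → 0 H
  atom 9: O, bond orders sum to 1 (valence 2) → 1 H
  atom 10: C, bond orders sum to 3 (valence 4) → 1 H
  atom 11: C, bond orders sum to 3 (valence 4) → 1 H
  atom 12: C, bond orders sum to 4 (valence 4) → 0 H
  atom 13: C, bond orders sum to 4 (valence 4) → 0 H
  atom 14: I (halogen, monovalent) → 0 H
  atom 15: C, bond orders sum to 3 (valence 4) → 1 H
  atom 16: C, bond orders sum to 4 (valence 4) → 0 H
  atom 17: Br (halogen, monovalent) → 0 H
  atom 18: C, bond orders sum to 4 (valence 4) → 0 H
  atom 19: F (halogen, monovalent) → 0 H
  atom 20: C, bond orders sum to 4 (valence 4) → 0 H
  atom 21: O, bond orders sum to 2 (valence 2) → 0 H
  atom 22: C, bond orders sum to 1 (valence 4) → 3 H
Total hydrogens: 8.

8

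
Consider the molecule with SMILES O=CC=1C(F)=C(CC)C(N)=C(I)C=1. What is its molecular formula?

Walk through each heavy atom and fill implicit hydrogens from standard valence (C 4, N 3, O 2, S 2, halogen 1):
  atom 1: O, bond orders sum to 2 (valence 2) → 0 H
  atom 2: C, bond orders sum to 3 (valence 4) → 1 H
  atom 3: C, bond orders sum to 4 (valence 4) → 0 H
  atom 4: C, bond orders sum to 4 (valence 4) → 0 H
  atom 5: F (halogen, monovalent) → 0 H
  atom 6: C, bond orders sum to 4 (valence 4) → 0 H
  atom 7: C, bond orders sum to 2 (valence 4) → 2 H
  atom 8: C, bond orders sum to 1 (valence 4) → 3 H
  atom 9: C, bond orders sum to 4 (valence 4) → 0 H
  atom 10: N, bond orders sum to 1 (valence 3) → 2 H
  atom 11: C, bond orders sum to 4 (valence 4) → 0 H
  atom 12: I (halogen, monovalent) → 0 H
  atom 13: C, bond orders sum to 3 (valence 4) → 1 H
Totals → C:9, H:9, F:1, I:1, N:1, O:1.

C9H9FINO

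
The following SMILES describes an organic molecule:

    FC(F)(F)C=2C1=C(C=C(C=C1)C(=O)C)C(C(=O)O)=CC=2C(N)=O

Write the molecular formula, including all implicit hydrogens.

Walk through each heavy atom and fill implicit hydrogens from standard valence (C 4, N 3, O 2, S 2, halogen 1):
  atom 1: F (halogen, monovalent) → 0 H
  atom 2: C, bond orders sum to 4 (valence 4) → 0 H
  atom 3: F (halogen, monovalent) → 0 H
  atom 4: F (halogen, monovalent) → 0 H
  atom 5: C, bond orders sum to 4 (valence 4) → 0 H
  atom 6: C, bond orders sum to 4 (valence 4) → 0 H
  atom 7: C, bond orders sum to 4 (valence 4) → 0 H
  atom 8: C, bond orders sum to 3 (valence 4) → 1 H
  atom 9: C, bond orders sum to 4 (valence 4) → 0 H
  atom 10: C, bond orders sum to 3 (valence 4) → 1 H
  atom 11: C, bond orders sum to 3 (valence 4) → 1 H
  atom 12: C, bond orders sum to 4 (valence 4) → 0 H
  atom 13: O, bond orders sum to 2 (valence 2) → 0 H
  atom 14: C, bond orders sum to 1 (valence 4) → 3 H
  atom 15: C, bond orders sum to 4 (valence 4) → 0 H
  atom 16: C, bond orders sum to 4 (valence 4) → 0 H
  atom 17: O, bond orders sum to 2 (valence 2) → 0 H
  atom 18: O, bond orders sum to 1 (valence 2) → 1 H
  atom 19: C, bond orders sum to 3 (valence 4) → 1 H
  atom 20: C, bond orders sum to 4 (valence 4) → 0 H
  atom 21: C, bond orders sum to 4 (valence 4) → 0 H
  atom 22: N, bond orders sum to 1 (valence 3) → 2 H
  atom 23: O, bond orders sum to 2 (valence 2) → 0 H
Totals → C:15, H:10, F:3, N:1, O:4.

C15H10F3NO4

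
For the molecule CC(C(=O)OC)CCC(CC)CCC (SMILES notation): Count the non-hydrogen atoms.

Every atom symbol written in the SMILES (organic subset) is one heavy atom; implicit H are not written.
Heavy atoms by element → C:12, O:2.
Total: 14.

14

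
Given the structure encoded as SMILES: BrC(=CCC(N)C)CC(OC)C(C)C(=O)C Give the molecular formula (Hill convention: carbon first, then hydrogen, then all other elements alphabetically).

Walk through each heavy atom and fill implicit hydrogens from standard valence (C 4, N 3, O 2, S 2, halogen 1):
  atom 1: Br (halogen, monovalent) → 0 H
  atom 2: C, bond orders sum to 4 (valence 4) → 0 H
  atom 3: C, bond orders sum to 3 (valence 4) → 1 H
  atom 4: C, bond orders sum to 2 (valence 4) → 2 H
  atom 5: C, bond orders sum to 3 (valence 4) → 1 H
  atom 6: N, bond orders sum to 1 (valence 3) → 2 H
  atom 7: C, bond orders sum to 1 (valence 4) → 3 H
  atom 8: C, bond orders sum to 2 (valence 4) → 2 H
  atom 9: C, bond orders sum to 3 (valence 4) → 1 H
  atom 10: O, bond orders sum to 2 (valence 2) → 0 H
  atom 11: C, bond orders sum to 1 (valence 4) → 3 H
  atom 12: C, bond orders sum to 3 (valence 4) → 1 H
  atom 13: C, bond orders sum to 1 (valence 4) → 3 H
  atom 14: C, bond orders sum to 4 (valence 4) → 0 H
  atom 15: O, bond orders sum to 2 (valence 2) → 0 H
  atom 16: C, bond orders sum to 1 (valence 4) → 3 H
Totals → C:12, H:22, Br:1, N:1, O:2.
In Hill order: C12H22BrNO2.

C12H22BrNO2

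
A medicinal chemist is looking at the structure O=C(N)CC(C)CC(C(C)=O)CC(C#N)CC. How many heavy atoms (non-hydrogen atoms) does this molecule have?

17

Every atom symbol written in the SMILES (organic subset) is one heavy atom; implicit H are not written.
Heavy atoms by element → C:13, N:2, O:2.
Total: 17.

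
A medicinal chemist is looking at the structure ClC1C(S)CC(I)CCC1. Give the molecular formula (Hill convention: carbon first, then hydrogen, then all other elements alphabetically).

C7H12ClIS

Walk through each heavy atom and fill implicit hydrogens from standard valence (C 4, N 3, O 2, S 2, halogen 1):
  atom 1: Cl (halogen, monovalent) → 0 H
  atom 2: C, bond orders sum to 3 (valence 4) → 1 H
  atom 3: C, bond orders sum to 3 (valence 4) → 1 H
  atom 4: S, bond orders sum to 1 (valence 2) → 1 H
  atom 5: C, bond orders sum to 2 (valence 4) → 2 H
  atom 6: C, bond orders sum to 3 (valence 4) → 1 H
  atom 7: I (halogen, monovalent) → 0 H
  atom 8: C, bond orders sum to 2 (valence 4) → 2 H
  atom 9: C, bond orders sum to 2 (valence 4) → 2 H
  atom 10: C, bond orders sum to 2 (valence 4) → 2 H
Totals → C:7, H:12, Cl:1, I:1, S:1.
In Hill order: C7H12ClIS.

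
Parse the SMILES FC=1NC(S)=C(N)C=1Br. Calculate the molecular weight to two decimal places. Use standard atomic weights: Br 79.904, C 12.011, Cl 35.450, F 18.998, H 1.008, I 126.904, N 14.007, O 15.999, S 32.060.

First, the molecular formula is C4H4BrFN2S (counting implicit H from valence).
  Br: 1 × 79.904 = 79.904
  C: 4 × 12.011 = 48.044
  F: 1 × 18.998 = 18.998
  H: 4 × 1.008 = 4.032
  N: 2 × 14.007 = 28.014
  S: 1 × 32.060 = 32.060
Sum: 1×79.904 + 4×12.011 + 1×18.998 + 4×1.008 + 2×14.007 + 1×32.060 = 211.052 → 211.05 g/mol.

211.05 g/mol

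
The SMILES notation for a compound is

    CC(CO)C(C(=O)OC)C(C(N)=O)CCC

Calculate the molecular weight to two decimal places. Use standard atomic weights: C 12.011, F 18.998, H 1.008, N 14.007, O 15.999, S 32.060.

First, the molecular formula is C11H21NO4 (counting implicit H from valence).
  C: 11 × 12.011 = 132.121
  H: 21 × 1.008 = 21.168
  N: 1 × 14.007 = 14.007
  O: 4 × 15.999 = 63.996
Sum: 11×12.011 + 21×1.008 + 1×14.007 + 4×15.999 = 231.292 → 231.29 g/mol.

231.29 g/mol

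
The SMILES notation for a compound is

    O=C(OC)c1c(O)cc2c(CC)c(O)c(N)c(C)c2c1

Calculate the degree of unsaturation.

Molecular formula: C15H17NO4.
DoU = (2C + 2 + N − H − X) / 2, where X is the halogen count and O/S are ignored.
    = (2·15 + 2 + 1 − 17 − 0) / 2 = 16 / 2 = 8.

8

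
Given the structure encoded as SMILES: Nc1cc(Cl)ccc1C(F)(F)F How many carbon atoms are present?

Count every carbon token in the SMILES (each C, including those in ring-closure positions and inside branches).
Carbon count: 7.

7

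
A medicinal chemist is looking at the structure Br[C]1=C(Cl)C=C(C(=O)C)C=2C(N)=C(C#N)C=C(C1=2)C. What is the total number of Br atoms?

1

Scan the SMILES for Br atoms (remember two-letter symbols like Cl and Br are single atoms).
Bromine count: 1.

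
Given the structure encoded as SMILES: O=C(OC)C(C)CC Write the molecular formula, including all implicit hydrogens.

C6H12O2

Walk through each heavy atom and fill implicit hydrogens from standard valence (C 4, N 3, O 2, S 2, halogen 1):
  atom 1: O, bond orders sum to 2 (valence 2) → 0 H
  atom 2: C, bond orders sum to 4 (valence 4) → 0 H
  atom 3: O, bond orders sum to 2 (valence 2) → 0 H
  atom 4: C, bond orders sum to 1 (valence 4) → 3 H
  atom 5: C, bond orders sum to 3 (valence 4) → 1 H
  atom 6: C, bond orders sum to 1 (valence 4) → 3 H
  atom 7: C, bond orders sum to 2 (valence 4) → 2 H
  atom 8: C, bond orders sum to 1 (valence 4) → 3 H
Totals → C:6, H:12, O:2.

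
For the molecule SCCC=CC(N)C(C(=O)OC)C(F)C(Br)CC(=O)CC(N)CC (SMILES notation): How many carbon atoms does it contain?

16

Count every carbon token in the SMILES (each C, including those in ring-closure positions and inside branches).
Carbon count: 16.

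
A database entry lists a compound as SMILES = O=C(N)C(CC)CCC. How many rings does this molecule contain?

0

In SMILES, each pair of matching ring-closure digits denotes one ring-closing bond; the number of such bonds equals the number of independent rings.
Ring-closure bonds here: 0.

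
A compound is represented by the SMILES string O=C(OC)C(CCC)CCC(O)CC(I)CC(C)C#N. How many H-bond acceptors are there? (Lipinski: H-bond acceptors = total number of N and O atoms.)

4

N atoms: 1; O atoms: 3.
Lipinski HBA = 1 + 3 = 4.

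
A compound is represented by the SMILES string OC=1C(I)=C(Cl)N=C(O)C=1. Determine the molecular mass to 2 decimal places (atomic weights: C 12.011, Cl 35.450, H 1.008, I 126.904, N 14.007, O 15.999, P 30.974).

271.44 g/mol

First, the molecular formula is C5H3ClINO2 (counting implicit H from valence).
  C: 5 × 12.011 = 60.055
  Cl: 1 × 35.450 = 35.450
  H: 3 × 1.008 = 3.024
  I: 1 × 126.904 = 126.904
  N: 1 × 14.007 = 14.007
  O: 2 × 15.999 = 31.998
Sum: 5×12.011 + 1×35.450 + 3×1.008 + 1×126.904 + 1×14.007 + 2×15.999 = 271.438 → 271.44 g/mol.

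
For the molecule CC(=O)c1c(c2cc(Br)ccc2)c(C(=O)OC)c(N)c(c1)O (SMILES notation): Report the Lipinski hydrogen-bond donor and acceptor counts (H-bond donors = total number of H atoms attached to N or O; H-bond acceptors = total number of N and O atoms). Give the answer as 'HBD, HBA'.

3, 5

Donors: find every N or O and count the H atoms it carries.
  atom 3 (O): bond orders sum to 2 → 0 H
  atom 15 (O): bond orders sum to 2 → 0 H
  atom 16 (O): bond orders sum to 2 → 0 H
  atom 19 (N): bond orders sum to 1 → 2 H
  atom 22 (O): bond orders sum to 1 → 1 H
Lipinski HBD = 3.
Acceptors: N atoms = 1, O atoms = 4 → HBA = 5.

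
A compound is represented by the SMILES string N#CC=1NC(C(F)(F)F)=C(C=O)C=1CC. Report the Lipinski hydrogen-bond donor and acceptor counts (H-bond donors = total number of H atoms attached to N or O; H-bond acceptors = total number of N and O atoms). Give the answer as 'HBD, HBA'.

1, 3

Donors: find every N or O and count the H atoms it carries.
  atom 1 (N): bond orders sum to 3 → 0 H
  atom 4 (N): bond orders sum to 2 → 1 H
  atom 12 (O): bond orders sum to 2 → 0 H
Lipinski HBD = 1.
Acceptors: N atoms = 2, O atoms = 1 → HBA = 3.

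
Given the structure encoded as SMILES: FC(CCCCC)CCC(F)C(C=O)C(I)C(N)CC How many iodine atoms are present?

1

Scan the SMILES for I atoms (remember two-letter symbols like Cl and Br are single atoms).
Iodine count: 1.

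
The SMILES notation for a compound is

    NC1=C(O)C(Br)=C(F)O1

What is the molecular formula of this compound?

C4H3BrFNO2

Walk through each heavy atom and fill implicit hydrogens from standard valence (C 4, N 3, O 2, S 2, halogen 1):
  atom 1: N, bond orders sum to 1 (valence 3) → 2 H
  atom 2: C, bond orders sum to 4 (valence 4) → 0 H
  atom 3: C, bond orders sum to 4 (valence 4) → 0 H
  atom 4: O, bond orders sum to 1 (valence 2) → 1 H
  atom 5: C, bond orders sum to 4 (valence 4) → 0 H
  atom 6: Br (halogen, monovalent) → 0 H
  atom 7: C, bond orders sum to 4 (valence 4) → 0 H
  atom 8: F (halogen, monovalent) → 0 H
  atom 9: O, bond orders sum to 2 (valence 2) → 0 H
Totals → C:4, H:3, Br:1, F:1, N:1, O:2.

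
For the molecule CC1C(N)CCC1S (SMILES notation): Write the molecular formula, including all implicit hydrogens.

Walk through each heavy atom and fill implicit hydrogens from standard valence (C 4, N 3, O 2, S 2, halogen 1):
  atom 1: C, bond orders sum to 1 (valence 4) → 3 H
  atom 2: C, bond orders sum to 3 (valence 4) → 1 H
  atom 3: C, bond orders sum to 3 (valence 4) → 1 H
  atom 4: N, bond orders sum to 1 (valence 3) → 2 H
  atom 5: C, bond orders sum to 2 (valence 4) → 2 H
  atom 6: C, bond orders sum to 2 (valence 4) → 2 H
  atom 7: C, bond orders sum to 3 (valence 4) → 1 H
  atom 8: S, bond orders sum to 1 (valence 2) → 1 H
Totals → C:6, H:13, N:1, S:1.

C6H13NS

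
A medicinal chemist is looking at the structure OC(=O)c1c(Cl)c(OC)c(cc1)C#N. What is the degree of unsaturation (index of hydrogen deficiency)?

7

Molecular formula: C9H6ClNO3.
DoU = (2C + 2 + N − H − X) / 2, where X is the halogen count and O/S are ignored.
    = (2·9 + 2 + 1 − 6 − 1) / 2 = 14 / 2 = 7.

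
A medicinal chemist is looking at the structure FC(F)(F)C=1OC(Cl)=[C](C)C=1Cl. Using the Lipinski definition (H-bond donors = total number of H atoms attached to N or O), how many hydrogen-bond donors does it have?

Donors: find every N or O and count the H atoms it carries.
  atom 6 (O): bond orders sum to 2 → 0 H
Lipinski HBD = 0.

0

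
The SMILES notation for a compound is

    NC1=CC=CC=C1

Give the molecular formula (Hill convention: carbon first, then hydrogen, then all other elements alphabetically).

Walk through each heavy atom and fill implicit hydrogens from standard valence (C 4, N 3, O 2, S 2, halogen 1):
  atom 1: N, bond orders sum to 1 (valence 3) → 2 H
  atom 2: C, bond orders sum to 4 (valence 4) → 0 H
  atom 3: C, bond orders sum to 3 (valence 4) → 1 H
  atom 4: C, bond orders sum to 3 (valence 4) → 1 H
  atom 5: C, bond orders sum to 3 (valence 4) → 1 H
  atom 6: C, bond orders sum to 3 (valence 4) → 1 H
  atom 7: C, bond orders sum to 3 (valence 4) → 1 H
Totals → C:6, H:7, N:1.
In Hill order: C6H7N.

C6H7N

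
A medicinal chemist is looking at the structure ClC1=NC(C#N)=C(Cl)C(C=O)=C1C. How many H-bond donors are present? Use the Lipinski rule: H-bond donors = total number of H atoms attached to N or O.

0

Donors: find every N or O and count the H atoms it carries.
  atom 3 (N): bond orders sum to 3 → 0 H
  atom 6 (N): bond orders sum to 3 → 0 H
  atom 11 (O): bond orders sum to 2 → 0 H
Lipinski HBD = 0.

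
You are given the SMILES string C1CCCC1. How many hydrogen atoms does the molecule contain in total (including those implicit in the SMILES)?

Walk through each heavy atom and fill implicit hydrogens from standard valence (C 4, N 3, O 2, S 2, halogen 1):
  atom 1: C, bond orders sum to 2 (valence 4) → 2 H
  atom 2: C, bond orders sum to 2 (valence 4) → 2 H
  atom 3: C, bond orders sum to 2 (valence 4) → 2 H
  atom 4: C, bond orders sum to 2 (valence 4) → 2 H
  atom 5: C, bond orders sum to 2 (valence 4) → 2 H
Total hydrogens: 10.

10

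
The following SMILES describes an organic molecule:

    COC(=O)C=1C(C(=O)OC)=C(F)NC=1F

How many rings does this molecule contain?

In SMILES, each pair of matching ring-closure digits denotes one ring-closing bond; the number of such bonds equals the number of independent rings.
Ring-closure bonds here: 1.

1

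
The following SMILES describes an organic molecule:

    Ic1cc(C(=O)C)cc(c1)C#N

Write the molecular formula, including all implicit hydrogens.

Walk through each heavy atom and fill implicit hydrogens from standard valence (C 4, N 3, O 2, S 2, halogen 1); for lowercase aromatic atoms, an aromatic c carries 1 H when it has two neighbours and 0 H with three, and aromatic n carries 0 H:
  atom 1: I (halogen, monovalent) → 0 H
  atom 2: aromatic c, 3 neighbours → 0 H
  atom 3: aromatic c, 2 neighbours → 1 H
  atom 4: aromatic c, 3 neighbours → 0 H
  atom 5: C, bond orders sum to 4 (valence 4) → 0 H
  atom 6: O, bond orders sum to 2 (valence 2) → 0 H
  atom 7: C, bond orders sum to 1 (valence 4) → 3 H
  atom 8: aromatic c, 2 neighbours → 1 H
  atom 9: aromatic c, 3 neighbours → 0 H
  atom 10: aromatic c, 2 neighbours → 1 H
  atom 11: C, bond orders sum to 4 (valence 4) → 0 H
  atom 12: N, bond orders sum to 3 (valence 3) → 0 H
Totals → C:9, H:6, I:1, N:1, O:1.
In Hill order: C9H6INO.

C9H6INO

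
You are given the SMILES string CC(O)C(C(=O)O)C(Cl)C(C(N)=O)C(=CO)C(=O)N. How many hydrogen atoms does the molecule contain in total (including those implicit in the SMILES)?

15

Walk through each heavy atom and fill implicit hydrogens from standard valence (C 4, N 3, O 2, S 2, halogen 1):
  atom 1: C, bond orders sum to 1 (valence 4) → 3 H
  atom 2: C, bond orders sum to 3 (valence 4) → 1 H
  atom 3: O, bond orders sum to 1 (valence 2) → 1 H
  atom 4: C, bond orders sum to 3 (valence 4) → 1 H
  atom 5: C, bond orders sum to 4 (valence 4) → 0 H
  atom 6: O, bond orders sum to 2 (valence 2) → 0 H
  atom 7: O, bond orders sum to 1 (valence 2) → 1 H
  atom 8: C, bond orders sum to 3 (valence 4) → 1 H
  atom 9: Cl (halogen, monovalent) → 0 H
  atom 10: C, bond orders sum to 3 (valence 4) → 1 H
  atom 11: C, bond orders sum to 4 (valence 4) → 0 H
  atom 12: N, bond orders sum to 1 (valence 3) → 2 H
  atom 13: O, bond orders sum to 2 (valence 2) → 0 H
  atom 14: C, bond orders sum to 4 (valence 4) → 0 H
  atom 15: C, bond orders sum to 3 (valence 4) → 1 H
  atom 16: O, bond orders sum to 1 (valence 2) → 1 H
  atom 17: C, bond orders sum to 4 (valence 4) → 0 H
  atom 18: O, bond orders sum to 2 (valence 2) → 0 H
  atom 19: N, bond orders sum to 1 (valence 3) → 2 H
Total hydrogens: 15.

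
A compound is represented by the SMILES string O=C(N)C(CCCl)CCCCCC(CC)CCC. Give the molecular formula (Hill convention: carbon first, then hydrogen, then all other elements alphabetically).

C15H30ClNO

Walk through each heavy atom and fill implicit hydrogens from standard valence (C 4, N 3, O 2, S 2, halogen 1):
  atom 1: O, bond orders sum to 2 (valence 2) → 0 H
  atom 2: C, bond orders sum to 4 (valence 4) → 0 H
  atom 3: N, bond orders sum to 1 (valence 3) → 2 H
  atom 4: C, bond orders sum to 3 (valence 4) → 1 H
  atom 5: C, bond orders sum to 2 (valence 4) → 2 H
  atom 6: C, bond orders sum to 2 (valence 4) → 2 H
  atom 7: Cl (halogen, monovalent) → 0 H
  atom 8: C, bond orders sum to 2 (valence 4) → 2 H
  atom 9: C, bond orders sum to 2 (valence 4) → 2 H
  atom 10: C, bond orders sum to 2 (valence 4) → 2 H
  atom 11: C, bond orders sum to 2 (valence 4) → 2 H
  atom 12: C, bond orders sum to 2 (valence 4) → 2 H
  atom 13: C, bond orders sum to 3 (valence 4) → 1 H
  atom 14: C, bond orders sum to 2 (valence 4) → 2 H
  atom 15: C, bond orders sum to 1 (valence 4) → 3 H
  atom 16: C, bond orders sum to 2 (valence 4) → 2 H
  atom 17: C, bond orders sum to 2 (valence 4) → 2 H
  atom 18: C, bond orders sum to 1 (valence 4) → 3 H
Totals → C:15, H:30, Cl:1, N:1, O:1.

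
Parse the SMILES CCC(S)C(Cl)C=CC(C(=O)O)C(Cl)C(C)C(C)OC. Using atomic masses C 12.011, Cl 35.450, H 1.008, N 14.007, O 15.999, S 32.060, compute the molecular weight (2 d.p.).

First, the molecular formula is C14H24Cl2O3S (counting implicit H from valence).
  C: 14 × 12.011 = 168.154
  Cl: 2 × 35.450 = 70.900
  H: 24 × 1.008 = 24.192
  O: 3 × 15.999 = 47.997
  S: 1 × 32.060 = 32.060
Sum: 14×12.011 + 2×35.450 + 24×1.008 + 3×15.999 + 1×32.060 = 343.303 → 343.30 g/mol.

343.30 g/mol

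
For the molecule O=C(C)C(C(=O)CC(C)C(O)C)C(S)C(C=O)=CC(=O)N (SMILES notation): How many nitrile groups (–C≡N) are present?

0

Scan the SMILES for the nitrile motif — none present.
Groups that are present: 1 aldehyde, 1 alkene, 1 amide, 1 hydroxyl, 2 ketone, 1 thiol.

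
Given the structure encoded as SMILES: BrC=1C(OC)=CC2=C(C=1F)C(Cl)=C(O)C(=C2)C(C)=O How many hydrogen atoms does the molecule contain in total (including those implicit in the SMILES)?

Walk through each heavy atom and fill implicit hydrogens from standard valence (C 4, N 3, O 2, S 2, halogen 1):
  atom 1: Br (halogen, monovalent) → 0 H
  atom 2: C, bond orders sum to 4 (valence 4) → 0 H
  atom 3: C, bond orders sum to 4 (valence 4) → 0 H
  atom 4: O, bond orders sum to 2 (valence 2) → 0 H
  atom 5: C, bond orders sum to 1 (valence 4) → 3 H
  atom 6: C, bond orders sum to 3 (valence 4) → 1 H
  atom 7: C, bond orders sum to 4 (valence 4) → 0 H
  atom 8: C, bond orders sum to 4 (valence 4) → 0 H
  atom 9: C, bond orders sum to 4 (valence 4) → 0 H
  atom 10: F (halogen, monovalent) → 0 H
  atom 11: C, bond orders sum to 4 (valence 4) → 0 H
  atom 12: Cl (halogen, monovalent) → 0 H
  atom 13: C, bond orders sum to 4 (valence 4) → 0 H
  atom 14: O, bond orders sum to 1 (valence 2) → 1 H
  atom 15: C, bond orders sum to 4 (valence 4) → 0 H
  atom 16: C, bond orders sum to 3 (valence 4) → 1 H
  atom 17: C, bond orders sum to 4 (valence 4) → 0 H
  atom 18: C, bond orders sum to 1 (valence 4) → 3 H
  atom 19: O, bond orders sum to 2 (valence 2) → 0 H
Total hydrogens: 9.

9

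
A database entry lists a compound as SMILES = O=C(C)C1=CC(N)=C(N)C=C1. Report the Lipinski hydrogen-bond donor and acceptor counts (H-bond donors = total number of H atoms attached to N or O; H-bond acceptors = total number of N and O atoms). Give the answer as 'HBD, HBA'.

Donors: find every N or O and count the H atoms it carries.
  atom 1 (O): bond orders sum to 2 → 0 H
  atom 7 (N): bond orders sum to 1 → 2 H
  atom 9 (N): bond orders sum to 1 → 2 H
Lipinski HBD = 4.
Acceptors: N atoms = 2, O atoms = 1 → HBA = 3.

4, 3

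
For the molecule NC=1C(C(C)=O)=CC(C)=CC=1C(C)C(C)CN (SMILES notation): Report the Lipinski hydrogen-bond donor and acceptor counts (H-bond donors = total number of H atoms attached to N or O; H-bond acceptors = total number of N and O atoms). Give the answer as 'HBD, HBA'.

Donors: find every N or O and count the H atoms it carries.
  atom 1 (N): bond orders sum to 1 → 2 H
  atom 6 (O): bond orders sum to 2 → 0 H
  atom 17 (N): bond orders sum to 1 → 2 H
Lipinski HBD = 4.
Acceptors: N atoms = 2, O atoms = 1 → HBA = 3.

4, 3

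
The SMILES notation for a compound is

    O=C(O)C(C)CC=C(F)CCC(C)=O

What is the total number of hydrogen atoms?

15

Walk through each heavy atom and fill implicit hydrogens from standard valence (C 4, N 3, O 2, S 2, halogen 1):
  atom 1: O, bond orders sum to 2 (valence 2) → 0 H
  atom 2: C, bond orders sum to 4 (valence 4) → 0 H
  atom 3: O, bond orders sum to 1 (valence 2) → 1 H
  atom 4: C, bond orders sum to 3 (valence 4) → 1 H
  atom 5: C, bond orders sum to 1 (valence 4) → 3 H
  atom 6: C, bond orders sum to 2 (valence 4) → 2 H
  atom 7: C, bond orders sum to 3 (valence 4) → 1 H
  atom 8: C, bond orders sum to 4 (valence 4) → 0 H
  atom 9: F (halogen, monovalent) → 0 H
  atom 10: C, bond orders sum to 2 (valence 4) → 2 H
  atom 11: C, bond orders sum to 2 (valence 4) → 2 H
  atom 12: C, bond orders sum to 4 (valence 4) → 0 H
  atom 13: C, bond orders sum to 1 (valence 4) → 3 H
  atom 14: O, bond orders sum to 2 (valence 2) → 0 H
Total hydrogens: 15.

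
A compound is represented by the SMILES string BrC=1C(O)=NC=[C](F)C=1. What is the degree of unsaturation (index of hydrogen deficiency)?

Degree of unsaturation = (number of rings) + (number of π bonds).
Ring closures in the SMILES: 1.
π bonds: 3 double bonds (each 1 DoU) → 3 DoU from unsaturation.
Total DoU = 1 + 3 = 4.

4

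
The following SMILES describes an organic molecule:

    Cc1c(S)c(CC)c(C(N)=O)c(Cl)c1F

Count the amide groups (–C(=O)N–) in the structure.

The amide motif appears at heavy-atom position 9 in the SMILES.
Other groups present: 1 thiol.
Amide count: 1.

1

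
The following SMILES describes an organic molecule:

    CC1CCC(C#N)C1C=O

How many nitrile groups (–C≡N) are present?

The nitrile motif appears at heavy-atom position 6 in the SMILES.
Other groups present: 1 aldehyde.
Nitrile count: 1.

1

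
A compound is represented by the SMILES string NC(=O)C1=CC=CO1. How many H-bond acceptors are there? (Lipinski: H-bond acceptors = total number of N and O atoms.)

N atoms: 1; O atoms: 2.
Lipinski HBA = 1 + 2 = 3.

3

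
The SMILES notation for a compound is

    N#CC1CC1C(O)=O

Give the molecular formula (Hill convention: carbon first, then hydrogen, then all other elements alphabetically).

C5H5NO2

Walk through each heavy atom and fill implicit hydrogens from standard valence (C 4, N 3, O 2, S 2, halogen 1):
  atom 1: N, bond orders sum to 3 (valence 3) → 0 H
  atom 2: C, bond orders sum to 4 (valence 4) → 0 H
  atom 3: C, bond orders sum to 3 (valence 4) → 1 H
  atom 4: C, bond orders sum to 2 (valence 4) → 2 H
  atom 5: C, bond orders sum to 3 (valence 4) → 1 H
  atom 6: C, bond orders sum to 4 (valence 4) → 0 H
  atom 7: O, bond orders sum to 1 (valence 2) → 1 H
  atom 8: O, bond orders sum to 2 (valence 2) → 0 H
Totals → C:5, H:5, N:1, O:2.
In Hill order: C5H5NO2.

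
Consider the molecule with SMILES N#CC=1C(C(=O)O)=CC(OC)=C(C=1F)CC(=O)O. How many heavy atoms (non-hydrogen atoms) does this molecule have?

18

Every atom symbol written in the SMILES (organic subset) is one heavy atom; implicit H are not written.
Heavy atoms by element → C:11, F:1, N:1, O:5.
Total: 18.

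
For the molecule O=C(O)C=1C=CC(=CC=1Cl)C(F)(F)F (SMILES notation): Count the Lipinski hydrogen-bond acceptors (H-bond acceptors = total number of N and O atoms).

2

N atoms: 0; O atoms: 2.
Lipinski HBA = 0 + 2 = 2.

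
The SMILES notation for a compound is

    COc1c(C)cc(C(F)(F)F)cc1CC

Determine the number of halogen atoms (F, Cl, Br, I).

Halogen atoms appear at heavy-atom positions 9, 10, 11 (3×F).
Other groups present: 1 ether.
Halogen count: 3.

3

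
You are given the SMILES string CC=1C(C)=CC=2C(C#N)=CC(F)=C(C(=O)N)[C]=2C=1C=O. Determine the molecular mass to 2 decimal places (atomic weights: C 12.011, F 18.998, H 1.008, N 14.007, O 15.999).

First, the molecular formula is C15H11FN2O2 (counting implicit H from valence).
  C: 15 × 12.011 = 180.165
  F: 1 × 18.998 = 18.998
  H: 11 × 1.008 = 11.088
  N: 2 × 14.007 = 28.014
  O: 2 × 15.999 = 31.998
Sum: 15×12.011 + 1×18.998 + 11×1.008 + 2×14.007 + 2×15.999 = 270.263 → 270.26 g/mol.

270.26 g/mol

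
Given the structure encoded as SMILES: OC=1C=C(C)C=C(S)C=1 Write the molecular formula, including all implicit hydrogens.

C7H8OS

Walk through each heavy atom and fill implicit hydrogens from standard valence (C 4, N 3, O 2, S 2, halogen 1):
  atom 1: O, bond orders sum to 1 (valence 2) → 1 H
  atom 2: C, bond orders sum to 4 (valence 4) → 0 H
  atom 3: C, bond orders sum to 3 (valence 4) → 1 H
  atom 4: C, bond orders sum to 4 (valence 4) → 0 H
  atom 5: C, bond orders sum to 1 (valence 4) → 3 H
  atom 6: C, bond orders sum to 3 (valence 4) → 1 H
  atom 7: C, bond orders sum to 4 (valence 4) → 0 H
  atom 8: S, bond orders sum to 1 (valence 2) → 1 H
  atom 9: C, bond orders sum to 3 (valence 4) → 1 H
Totals → C:7, H:8, O:1, S:1.
In Hill order: C7H8OS.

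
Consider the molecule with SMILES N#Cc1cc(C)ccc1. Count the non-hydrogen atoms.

Every atom symbol written in the SMILES (organic subset) is one heavy atom; implicit H are not written.
Heavy atoms by element → C:8, N:1.
Total: 9.

9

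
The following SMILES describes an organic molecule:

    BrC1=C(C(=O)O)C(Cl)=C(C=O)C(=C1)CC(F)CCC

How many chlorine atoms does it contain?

1

Scan the SMILES for Cl atoms (remember two-letter symbols like Cl and Br are single atoms).
Chlorine count: 1.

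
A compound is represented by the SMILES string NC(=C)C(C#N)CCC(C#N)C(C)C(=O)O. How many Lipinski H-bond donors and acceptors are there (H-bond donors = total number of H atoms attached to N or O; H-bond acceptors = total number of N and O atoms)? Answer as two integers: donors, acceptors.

Donors: find every N or O and count the H atoms it carries.
  atom 1 (N): bond orders sum to 1 → 2 H
  atom 6 (N): bond orders sum to 3 → 0 H
  atom 11 (N): bond orders sum to 3 → 0 H
  atom 15 (O): bond orders sum to 2 → 0 H
  atom 16 (O): bond orders sum to 1 → 1 H
Lipinski HBD = 3.
Acceptors: N atoms = 3, O atoms = 2 → HBA = 5.

3, 5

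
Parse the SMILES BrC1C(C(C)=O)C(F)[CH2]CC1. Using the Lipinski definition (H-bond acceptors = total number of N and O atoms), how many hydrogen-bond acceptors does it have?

1

N atoms: 0; O atoms: 1.
Lipinski HBA = 0 + 1 = 1.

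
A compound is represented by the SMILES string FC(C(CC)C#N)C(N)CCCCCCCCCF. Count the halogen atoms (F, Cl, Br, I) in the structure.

2

Halogen atoms appear at heavy-atom positions 1, 19 (2×F).
Other groups present: 1 nitrile, 1 primary amine.
Halogen count: 2.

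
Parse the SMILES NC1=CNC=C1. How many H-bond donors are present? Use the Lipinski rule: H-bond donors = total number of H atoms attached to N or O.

3

Donors: find every N or O and count the H atoms it carries.
  atom 1 (N): bond orders sum to 1 → 2 H
  atom 4 (N): bond orders sum to 2 → 1 H
Lipinski HBD = 3.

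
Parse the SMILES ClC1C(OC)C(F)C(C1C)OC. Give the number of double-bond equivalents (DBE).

Degree of unsaturation = (number of rings) + (number of π bonds).
Ring closures in the SMILES: 1.
π bonds: none → 0 DoU from unsaturation.
Total DoU = 1 + 0 = 1.

1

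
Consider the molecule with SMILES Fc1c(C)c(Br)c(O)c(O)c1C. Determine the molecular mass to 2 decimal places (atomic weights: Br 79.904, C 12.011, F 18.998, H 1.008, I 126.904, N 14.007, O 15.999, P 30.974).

235.05 g/mol

First, the molecular formula is C8H8BrFO2 (counting implicit H from valence).
  Br: 1 × 79.904 = 79.904
  C: 8 × 12.011 = 96.088
  F: 1 × 18.998 = 18.998
  H: 8 × 1.008 = 8.064
  O: 2 × 15.999 = 31.998
Sum: 1×79.904 + 8×12.011 + 1×18.998 + 8×1.008 + 2×15.999 = 235.052 → 235.05 g/mol.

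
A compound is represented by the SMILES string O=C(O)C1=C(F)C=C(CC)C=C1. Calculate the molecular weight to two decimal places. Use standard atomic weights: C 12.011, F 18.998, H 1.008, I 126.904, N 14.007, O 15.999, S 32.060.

168.17 g/mol

First, the molecular formula is C9H9FO2 (counting implicit H from valence).
  C: 9 × 12.011 = 108.099
  F: 1 × 18.998 = 18.998
  H: 9 × 1.008 = 9.072
  O: 2 × 15.999 = 31.998
Sum: 9×12.011 + 1×18.998 + 9×1.008 + 2×15.999 = 168.167 → 168.17 g/mol.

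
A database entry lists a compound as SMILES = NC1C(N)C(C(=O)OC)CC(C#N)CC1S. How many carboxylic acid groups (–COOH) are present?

0

Scan the SMILES for the carboxylic acid motif — none present.
Groups that are present: 1 ester, 1 nitrile, 2 primary amine, 1 thiol.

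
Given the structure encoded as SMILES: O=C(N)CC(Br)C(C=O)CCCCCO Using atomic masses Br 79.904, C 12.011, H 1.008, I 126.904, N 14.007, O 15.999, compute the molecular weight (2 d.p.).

First, the molecular formula is C10H18BrNO3 (counting implicit H from valence).
  Br: 1 × 79.904 = 79.904
  C: 10 × 12.011 = 120.110
  H: 18 × 1.008 = 18.144
  N: 1 × 14.007 = 14.007
  O: 3 × 15.999 = 47.997
Sum: 1×79.904 + 10×12.011 + 18×1.008 + 1×14.007 + 3×15.999 = 280.162 → 280.16 g/mol.

280.16 g/mol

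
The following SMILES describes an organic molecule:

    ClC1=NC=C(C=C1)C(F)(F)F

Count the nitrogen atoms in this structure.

1

Scan the SMILES for N atoms (remember two-letter symbols like Cl and Br are single atoms).
Nitrogen count: 1.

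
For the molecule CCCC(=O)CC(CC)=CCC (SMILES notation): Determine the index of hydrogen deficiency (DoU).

2

Degree of unsaturation = (number of rings) + (number of π bonds).
Ring closures in the SMILES: 0.
π bonds: 2 double bonds (each 1 DoU) → 2 DoU from unsaturation.
Total DoU = 0 + 2 = 2.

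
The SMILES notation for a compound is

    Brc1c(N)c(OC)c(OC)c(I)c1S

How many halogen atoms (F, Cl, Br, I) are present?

2

Halogen atoms appear at heavy-atom positions 1, 12 (1×Br, 1×I).
Other groups present: 2 ether, 1 primary amine, 1 thiol.
Halogen count: 2.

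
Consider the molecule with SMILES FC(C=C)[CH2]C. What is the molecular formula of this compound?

Walk through each heavy atom and fill implicit hydrogens from standard valence (C 4, N 3, O 2, S 2, halogen 1):
  atom 1: F (halogen, monovalent) → 0 H
  atom 2: C, bond orders sum to 3 (valence 4) → 1 H
  atom 3: C, bond orders sum to 3 (valence 4) → 1 H
  atom 4: C, bond orders sum to 2 (valence 4) → 2 H
  atom 5: C with explicit H count 2
  atom 6: C, bond orders sum to 1 (valence 4) → 3 H
Totals → C:5, H:9, F:1.

C5H9F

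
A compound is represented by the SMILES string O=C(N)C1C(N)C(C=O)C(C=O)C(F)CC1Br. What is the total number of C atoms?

Count every carbon token in the SMILES (each C, including those in ring-closure positions and inside branches).
Carbon count: 10.

10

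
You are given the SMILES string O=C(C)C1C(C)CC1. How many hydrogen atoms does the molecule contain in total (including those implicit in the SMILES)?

Walk through each heavy atom and fill implicit hydrogens from standard valence (C 4, N 3, O 2, S 2, halogen 1):
  atom 1: O, bond orders sum to 2 (valence 2) → 0 H
  atom 2: C, bond orders sum to 4 (valence 4) → 0 H
  atom 3: C, bond orders sum to 1 (valence 4) → 3 H
  atom 4: C, bond orders sum to 3 (valence 4) → 1 H
  atom 5: C, bond orders sum to 3 (valence 4) → 1 H
  atom 6: C, bond orders sum to 1 (valence 4) → 3 H
  atom 7: C, bond orders sum to 2 (valence 4) → 2 H
  atom 8: C, bond orders sum to 2 (valence 4) → 2 H
Total hydrogens: 12.

12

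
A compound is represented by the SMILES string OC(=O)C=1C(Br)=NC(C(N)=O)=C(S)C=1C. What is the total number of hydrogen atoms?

7

Walk through each heavy atom and fill implicit hydrogens from standard valence (C 4, N 3, O 2, S 2, halogen 1):
  atom 1: O, bond orders sum to 1 (valence 2) → 1 H
  atom 2: C, bond orders sum to 4 (valence 4) → 0 H
  atom 3: O, bond orders sum to 2 (valence 2) → 0 H
  atom 4: C, bond orders sum to 4 (valence 4) → 0 H
  atom 5: C, bond orders sum to 4 (valence 4) → 0 H
  atom 6: Br (halogen, monovalent) → 0 H
  atom 7: N, bond orders sum to 3 (valence 3) → 0 H
  atom 8: C, bond orders sum to 4 (valence 4) → 0 H
  atom 9: C, bond orders sum to 4 (valence 4) → 0 H
  atom 10: N, bond orders sum to 1 (valence 3) → 2 H
  atom 11: O, bond orders sum to 2 (valence 2) → 0 H
  atom 12: C, bond orders sum to 4 (valence 4) → 0 H
  atom 13: S, bond orders sum to 1 (valence 2) → 1 H
  atom 14: C, bond orders sum to 4 (valence 4) → 0 H
  atom 15: C, bond orders sum to 1 (valence 4) → 3 H
Total hydrogens: 7.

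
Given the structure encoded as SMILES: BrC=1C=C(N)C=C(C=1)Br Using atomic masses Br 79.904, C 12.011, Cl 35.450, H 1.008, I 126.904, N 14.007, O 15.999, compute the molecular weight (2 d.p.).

250.92 g/mol

First, the molecular formula is C6H5Br2N (counting implicit H from valence).
  Br: 2 × 79.904 = 159.808
  C: 6 × 12.011 = 72.066
  H: 5 × 1.008 = 5.040
  N: 1 × 14.007 = 14.007
Sum: 2×79.904 + 6×12.011 + 5×1.008 + 1×14.007 = 250.921 → 250.92 g/mol.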